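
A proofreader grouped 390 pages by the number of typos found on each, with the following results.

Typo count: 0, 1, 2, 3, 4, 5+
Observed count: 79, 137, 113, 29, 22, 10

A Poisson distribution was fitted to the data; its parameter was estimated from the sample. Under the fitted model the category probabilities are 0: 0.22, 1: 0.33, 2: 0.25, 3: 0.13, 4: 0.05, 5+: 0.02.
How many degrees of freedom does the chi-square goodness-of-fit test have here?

4

There are k = 6 categories and 1 parameter estimated from the data, so df = 6 − 1 − 1 = 4.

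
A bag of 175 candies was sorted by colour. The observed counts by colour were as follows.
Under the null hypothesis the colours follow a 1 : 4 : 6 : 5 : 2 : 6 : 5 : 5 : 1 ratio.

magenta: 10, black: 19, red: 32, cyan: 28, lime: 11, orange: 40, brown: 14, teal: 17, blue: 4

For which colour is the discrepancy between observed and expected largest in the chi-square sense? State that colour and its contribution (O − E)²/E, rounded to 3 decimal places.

Ratio total = 35. Expected counts: 175×1/35 = 5, 175×4/35 = 20, 175×6/35 = 30, 175×5/35 = 25, 175×2/35 = 10, 175×6/35 = 30, 175×5/35 = 25, 175×5/35 = 25, 175×1/35 = 5.
cat          O        E   (O−E)²/E
magenta     10        5     5.0000
black       19       20     0.0500
red         32       30     0.1333
cyan        28       25     0.3600
lime        11       10     0.1000
orange      40       30     3.3333
brown       14       25     4.8400
teal        17       25     2.5600
blue         4        5     0.2000
The largest term is for magenta: 5.000.

magenta, 5.000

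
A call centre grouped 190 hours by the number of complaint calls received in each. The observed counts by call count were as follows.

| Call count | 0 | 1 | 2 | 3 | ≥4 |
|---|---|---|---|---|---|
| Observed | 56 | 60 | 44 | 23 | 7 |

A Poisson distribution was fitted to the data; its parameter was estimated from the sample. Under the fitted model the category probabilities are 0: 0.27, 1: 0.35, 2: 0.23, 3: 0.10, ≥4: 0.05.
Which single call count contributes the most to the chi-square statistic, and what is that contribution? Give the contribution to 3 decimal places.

Expected counts E_i = n·p_i: 190×0.27 = 51.3, 190×0.35 = 66.5, 190×0.23 = 43.7, 190×0.10 = 19, 190×0.05 = 9.5.
0: (56 − 51.3)²/51.3 = 22.09/51.3 = 0.4306
1: (60 − 66.5)²/66.5 = 42.25/66.5 = 0.6353
2: (44 − 43.7)²/43.7 = 0.09/43.7 = 0.0021
3: (23 − 19)²/19 = 16/19 = 0.8421
≥4: (7 − 9.5)²/9.5 = 6.25/9.5 = 0.6579
The largest term is for 3: 0.842.

3, 0.842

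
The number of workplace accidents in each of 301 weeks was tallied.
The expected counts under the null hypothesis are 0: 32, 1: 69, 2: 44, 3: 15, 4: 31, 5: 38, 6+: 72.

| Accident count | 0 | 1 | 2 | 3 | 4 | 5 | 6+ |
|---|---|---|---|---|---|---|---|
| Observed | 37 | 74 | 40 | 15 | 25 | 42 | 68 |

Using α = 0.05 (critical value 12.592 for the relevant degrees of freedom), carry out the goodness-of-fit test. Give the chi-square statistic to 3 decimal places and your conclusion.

3.312; do not reject

cat         O        E   (O−E)²/E
0          37       32     0.7813
1          74       69     0.3623
2          40       44     0.3636
3          15       15     0.0000
4          25       31     1.1613
5          42       38     0.4211
6+         68       72     0.2222
Sum = 3.312
df = 6. Since 3.312 < 12.592, we do not reject H₀.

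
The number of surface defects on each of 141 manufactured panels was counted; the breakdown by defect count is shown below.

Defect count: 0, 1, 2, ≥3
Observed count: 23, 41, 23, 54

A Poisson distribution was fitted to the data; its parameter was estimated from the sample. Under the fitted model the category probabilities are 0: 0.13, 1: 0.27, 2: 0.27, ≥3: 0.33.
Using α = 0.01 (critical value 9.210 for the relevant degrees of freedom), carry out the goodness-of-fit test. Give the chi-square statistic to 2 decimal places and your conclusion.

Expected counts E_i = n·p_i: 141×0.13 = 18.33, 141×0.27 = 38.07, 141×0.27 = 38.07, 141×0.33 = 46.53.
cat         O        E   (O−E)²/E
0          23    18.33      1.190
1          41    38.07      0.226
2          23    38.07      5.965
≥3         54    46.53      1.199
Sum = 8.58
df = 2. Since 8.58 < 9.210, we do not reject H₀.

8.58; do not reject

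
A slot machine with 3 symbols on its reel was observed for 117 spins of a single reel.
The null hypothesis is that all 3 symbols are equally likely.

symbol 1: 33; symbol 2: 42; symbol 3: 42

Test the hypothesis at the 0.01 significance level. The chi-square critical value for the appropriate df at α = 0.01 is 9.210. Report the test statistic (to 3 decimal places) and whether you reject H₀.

Expected count for each of the 3 categories: 117/3 = 39.
cat           O        E   (O−E)²/E
symbol 1     33       39     0.9231
symbol 2     42       39     0.2308
symbol 3     42       39     0.2308
Sum = 1.385
df = 2. Since 1.385 < 9.210, we do not reject H₀.

1.385; do not reject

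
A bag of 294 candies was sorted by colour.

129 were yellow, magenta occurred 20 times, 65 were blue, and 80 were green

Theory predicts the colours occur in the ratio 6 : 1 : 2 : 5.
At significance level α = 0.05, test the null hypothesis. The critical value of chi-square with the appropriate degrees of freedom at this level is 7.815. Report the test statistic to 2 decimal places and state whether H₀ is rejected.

Ratio total = 14. Expected counts: 294×6/14 = 126, 294×1/14 = 21, 294×2/14 = 42, 294×5/14 = 105.
χ² = (129−126)²/126 + (20−21)²/21 + (65−42)²/42 + (80−105)²/105
   = 0.071 + 0.048 + 12.595 + 5.952
Sum = 18.67
df = 3. Since 18.67 > 7.815, we reject H₀.

18.67; reject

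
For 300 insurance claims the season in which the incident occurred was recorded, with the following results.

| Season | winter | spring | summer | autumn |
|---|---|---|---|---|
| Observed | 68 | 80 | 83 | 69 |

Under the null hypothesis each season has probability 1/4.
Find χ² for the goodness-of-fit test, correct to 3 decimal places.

2.320

Under H₀ each category has probability 1/4, so each expected count is 300/4 = 75.
cat         O        E   (O−E)²/E
winter     68       75     0.6533
spring     80       75     0.3333
summer     83       75     0.8533
autumn     69       75     0.4800
Sum = 2.320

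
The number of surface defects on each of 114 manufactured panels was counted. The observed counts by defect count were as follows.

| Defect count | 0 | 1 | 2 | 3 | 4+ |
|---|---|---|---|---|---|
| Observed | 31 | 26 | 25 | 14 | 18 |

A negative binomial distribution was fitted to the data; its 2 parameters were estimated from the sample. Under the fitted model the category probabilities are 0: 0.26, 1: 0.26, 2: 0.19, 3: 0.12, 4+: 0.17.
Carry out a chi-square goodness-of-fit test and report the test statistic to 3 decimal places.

1.130

Expected counts E_i = n·p_i: 114×0.26 = 29.64, 114×0.26 = 29.64, 114×0.19 = 21.66, 114×0.12 = 13.68, 114×0.17 = 19.38.
cat         O        E   (O−E)²/E
0          31    29.64     0.0624
1          26    29.64     0.4470
2          25    21.66     0.5150
3          14    13.68     0.0075
4+         18    19.38     0.0983
Sum = 1.130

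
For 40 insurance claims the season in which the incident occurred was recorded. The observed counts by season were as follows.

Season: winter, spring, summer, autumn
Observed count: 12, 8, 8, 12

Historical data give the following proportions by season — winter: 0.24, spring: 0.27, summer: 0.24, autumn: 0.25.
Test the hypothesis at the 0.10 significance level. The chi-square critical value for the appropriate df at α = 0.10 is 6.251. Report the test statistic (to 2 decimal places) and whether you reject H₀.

Expected counts E_i = n·p_i: 40×0.24 = 9.6, 40×0.27 = 10.8, 40×0.24 = 9.6, 40×0.25 = 10.
winter: (12 − 9.6)²/9.6 = 5.76/9.6 = 0.600
spring: (8 − 10.8)²/10.8 = 7.84/10.8 = 0.726
summer: (8 − 9.6)²/9.6 = 2.56/9.6 = 0.267
autumn: (12 − 10)²/10 = 4/10 = 0.400
Sum = 1.99
df = 3. Since 1.99 < 6.251, we do not reject H₀.

1.99; do not reject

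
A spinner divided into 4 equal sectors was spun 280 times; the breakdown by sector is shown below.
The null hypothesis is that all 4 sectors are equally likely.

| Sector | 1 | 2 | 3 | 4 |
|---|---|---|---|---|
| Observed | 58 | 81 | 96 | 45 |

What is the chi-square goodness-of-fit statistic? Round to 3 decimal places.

22.371

Expected count for each of the 4 categories: 280/4 = 70.
cat         O        E   (O−E)²/E
1          58       70     2.0571
2          81       70     1.7286
3          96       70     9.6571
4          45       70     8.9286
Sum = 22.371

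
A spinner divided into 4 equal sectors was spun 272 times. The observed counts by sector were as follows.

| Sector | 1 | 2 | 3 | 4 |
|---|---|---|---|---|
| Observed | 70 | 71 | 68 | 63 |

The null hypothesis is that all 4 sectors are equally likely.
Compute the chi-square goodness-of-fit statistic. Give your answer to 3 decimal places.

0.559

Under H₀ each category has probability 1/4, so each expected count is 272/4 = 68.
cat         O        E   (O−E)²/E
1          70       68     0.0588
2          71       68     0.1324
3          68       68     0.0000
4          63       68     0.3676
Sum = 0.559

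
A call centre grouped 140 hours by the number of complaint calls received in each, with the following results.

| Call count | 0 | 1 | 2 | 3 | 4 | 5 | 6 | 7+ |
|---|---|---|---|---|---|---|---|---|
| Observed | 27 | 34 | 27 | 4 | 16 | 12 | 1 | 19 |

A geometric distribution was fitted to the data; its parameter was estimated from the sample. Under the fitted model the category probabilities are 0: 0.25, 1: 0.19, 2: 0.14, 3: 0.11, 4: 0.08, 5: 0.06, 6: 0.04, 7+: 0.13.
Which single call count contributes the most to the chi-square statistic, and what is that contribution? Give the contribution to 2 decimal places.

Expected counts E_i = n·p_i: 140×0.25 = 35, 140×0.19 = 26.6, 140×0.14 = 19.6, 140×0.11 = 15.4, 140×0.08 = 11.2, 140×0.06 = 8.4, 140×0.04 = 5.6, 140×0.13 = 18.2.
cat         O        E   (O−E)²/E
0          27       35      1.829
1          34     26.6      2.059
2          27     19.6      2.794
3           4     15.4      8.439
4          16     11.2      2.057
5          12      8.4      1.543
6           1      5.6      3.779
7+         19     18.2      0.035
The largest term is for 3: 8.44.

3, 8.44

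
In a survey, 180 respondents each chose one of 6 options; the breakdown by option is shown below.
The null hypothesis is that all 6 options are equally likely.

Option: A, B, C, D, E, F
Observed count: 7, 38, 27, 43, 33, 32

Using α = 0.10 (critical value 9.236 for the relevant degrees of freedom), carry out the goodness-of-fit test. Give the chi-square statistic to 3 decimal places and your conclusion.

26.133; reject

Under H₀ each category has probability 1/6, so each expected count is 180/6 = 30.
cat         O        E   (O−E)²/E
A           7       30    17.6333
B          38       30     2.1333
C          27       30     0.3000
D          43       30     5.6333
E          33       30     0.3000
F          32       30     0.1333
Sum = 26.133
df = 5. Since 26.133 > 9.236, we reject H₀.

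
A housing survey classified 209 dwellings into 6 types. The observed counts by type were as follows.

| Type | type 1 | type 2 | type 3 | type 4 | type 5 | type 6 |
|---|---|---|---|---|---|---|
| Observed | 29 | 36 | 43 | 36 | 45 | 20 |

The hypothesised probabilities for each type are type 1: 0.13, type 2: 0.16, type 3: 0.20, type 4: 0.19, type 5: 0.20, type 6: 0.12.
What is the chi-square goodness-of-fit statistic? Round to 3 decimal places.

1.974

Expected counts E_i = n·p_i: 209×0.13 = 27.17, 209×0.16 = 33.44, 209×0.20 = 41.8, 209×0.19 = 39.71, 209×0.20 = 41.8, 209×0.12 = 25.08.
cat         O        E   (O−E)²/E
type 1     29    27.17     0.1233
type 2     36    33.44     0.1960
type 3     43     41.8     0.0344
type 4     36    39.71     0.3466
type 5     45     41.8     0.2450
type 6     20    25.08     1.0290
Sum = 1.974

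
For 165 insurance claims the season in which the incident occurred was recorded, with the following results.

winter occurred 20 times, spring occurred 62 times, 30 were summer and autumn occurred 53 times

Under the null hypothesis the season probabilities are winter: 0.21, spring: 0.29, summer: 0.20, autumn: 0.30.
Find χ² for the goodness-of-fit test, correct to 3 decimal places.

Expected counts E_i = n·p_i: 165×0.21 = 34.65, 165×0.29 = 47.85, 165×0.20 = 33, 165×0.30 = 49.5.
winter: (20 − 34.65)²/34.65 = 214.6225/34.65 = 6.1940
spring: (62 − 47.85)²/47.85 = 200.2225/47.85 = 4.1844
summer: (30 − 33)²/33 = 9/33 = 0.2727
autumn: (53 − 49.5)²/49.5 = 12.25/49.5 = 0.2475
Sum = 10.899

10.899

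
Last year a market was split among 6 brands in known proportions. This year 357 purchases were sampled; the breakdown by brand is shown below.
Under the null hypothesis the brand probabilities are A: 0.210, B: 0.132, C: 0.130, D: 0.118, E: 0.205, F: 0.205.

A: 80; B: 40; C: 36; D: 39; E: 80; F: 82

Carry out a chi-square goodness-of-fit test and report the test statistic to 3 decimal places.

5.678

Expected counts E_i = n·p_i: 357×0.210 = 74.97, 357×0.132 = 47.124, 357×0.130 = 46.41, 357×0.118 = 42.126, 357×0.205 = 73.185, 357×0.205 = 73.185.
χ² = (80−74.97)²/74.97 + (40−47.124)²/47.124 + (36−46.41)²/46.41 + (39−42.126)²/42.126 + (80−73.185)²/73.185 + (82−73.185)²/73.185
   = 0.3375 + 1.0770 + 2.3350 + 0.2320 + 0.6346 + 1.0618
Sum = 5.678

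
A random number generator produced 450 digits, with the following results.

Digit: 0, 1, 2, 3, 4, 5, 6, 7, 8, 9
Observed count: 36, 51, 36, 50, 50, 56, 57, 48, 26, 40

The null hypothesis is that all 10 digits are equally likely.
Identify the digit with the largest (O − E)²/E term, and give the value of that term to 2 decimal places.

Under H₀ each category has probability 1/10, so each expected count is 450/10 = 45.
0: (36 − 45)²/45 = 81/45 = 1.800
1: (51 − 45)²/45 = 36/45 = 0.800
2: (36 − 45)²/45 = 81/45 = 1.800
3: (50 − 45)²/45 = 25/45 = 0.556
4: (50 − 45)²/45 = 25/45 = 0.556
5: (56 − 45)²/45 = 121/45 = 2.689
6: (57 − 45)²/45 = 144/45 = 3.200
7: (48 − 45)²/45 = 9/45 = 0.200
8: (26 − 45)²/45 = 361/45 = 8.022
9: (40 − 45)²/45 = 25/45 = 0.556
The largest term is for 8: 8.02.

8, 8.02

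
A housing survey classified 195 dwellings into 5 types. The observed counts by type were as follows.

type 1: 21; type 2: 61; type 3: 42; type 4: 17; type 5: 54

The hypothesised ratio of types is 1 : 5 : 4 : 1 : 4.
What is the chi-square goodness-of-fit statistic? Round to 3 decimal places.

8.400

Ratio total = 15. Expected counts: 195×1/15 = 13, 195×5/15 = 65, 195×4/15 = 52, 195×1/15 = 13, 195×4/15 = 52.
type 1: (21 − 13)²/13 = 64/13 = 4.9231
type 2: (61 − 65)²/65 = 16/65 = 0.2462
type 3: (42 − 52)²/52 = 100/52 = 1.9231
type 4: (17 − 13)²/13 = 16/13 = 1.2308
type 5: (54 − 52)²/52 = 4/52 = 0.0769
Sum = 8.400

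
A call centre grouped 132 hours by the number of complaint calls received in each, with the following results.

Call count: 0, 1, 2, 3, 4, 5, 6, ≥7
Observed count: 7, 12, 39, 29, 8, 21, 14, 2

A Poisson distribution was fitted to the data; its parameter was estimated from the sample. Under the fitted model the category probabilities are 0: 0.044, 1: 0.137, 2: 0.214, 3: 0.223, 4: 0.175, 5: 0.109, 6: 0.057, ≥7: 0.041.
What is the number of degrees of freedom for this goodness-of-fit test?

There are k = 8 categories and 1 parameter estimated from the data, so df = 8 − 1 − 1 = 6.

6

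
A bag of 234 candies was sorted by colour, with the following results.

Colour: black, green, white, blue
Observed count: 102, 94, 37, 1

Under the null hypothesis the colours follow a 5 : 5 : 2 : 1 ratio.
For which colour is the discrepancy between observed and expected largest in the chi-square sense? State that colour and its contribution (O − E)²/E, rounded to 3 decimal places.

blue, 16.056

Ratio total = 13. Expected counts: 234×5/13 = 90, 234×5/13 = 90, 234×2/13 = 36, 234×1/13 = 18.
black: (102 − 90)²/90 = 144/90 = 1.6000
green: (94 − 90)²/90 = 16/90 = 0.1778
white: (37 − 36)²/36 = 1/36 = 0.0278
blue: (1 − 18)²/18 = 289/18 = 16.0556
The largest term is for blue: 16.056.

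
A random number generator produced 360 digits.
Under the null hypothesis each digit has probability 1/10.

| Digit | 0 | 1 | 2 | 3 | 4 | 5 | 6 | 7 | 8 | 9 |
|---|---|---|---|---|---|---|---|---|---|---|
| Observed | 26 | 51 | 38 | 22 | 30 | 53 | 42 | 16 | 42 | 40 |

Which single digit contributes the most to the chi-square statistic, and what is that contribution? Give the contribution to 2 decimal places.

Expected count for each of the 10 categories: 360/10 = 36.
cat         O        E   (O−E)²/E
0          26       36      2.778
1          51       36      6.250
2          38       36      0.111
3          22       36      5.444
4          30       36      1.000
5          53       36      8.028
6          42       36      1.000
7          16       36     11.111
8          42       36      1.000
9          40       36      0.444
The largest term is for 7: 11.11.

7, 11.11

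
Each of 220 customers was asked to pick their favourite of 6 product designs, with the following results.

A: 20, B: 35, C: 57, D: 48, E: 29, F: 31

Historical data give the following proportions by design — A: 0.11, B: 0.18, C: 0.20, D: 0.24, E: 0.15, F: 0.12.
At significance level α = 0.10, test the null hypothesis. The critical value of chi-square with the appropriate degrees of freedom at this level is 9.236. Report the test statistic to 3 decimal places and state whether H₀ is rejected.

Expected counts E_i = n·p_i: 220×0.11 = 24.2, 220×0.18 = 39.6, 220×0.20 = 44, 220×0.24 = 52.8, 220×0.15 = 33, 220×0.12 = 26.4.
cat         O        E   (O−E)²/E
A          20     24.2     0.7289
B          35     39.6     0.5343
C          57       44     3.8409
D          48     52.8     0.4364
E          29       33     0.4848
F          31     26.4     0.8015
Sum = 6.827
df = 5. Since 6.827 < 9.236, we do not reject H₀.

6.827; do not reject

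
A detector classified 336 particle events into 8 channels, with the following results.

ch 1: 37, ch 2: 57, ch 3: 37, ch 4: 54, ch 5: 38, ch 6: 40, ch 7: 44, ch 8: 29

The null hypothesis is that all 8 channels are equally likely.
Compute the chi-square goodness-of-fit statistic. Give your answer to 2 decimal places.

Under H₀ each category has probability 1/8, so each expected count is 336/8 = 42.
cat         O        E   (O−E)²/E
ch 1       37       42      0.595
ch 2       57       42      5.357
ch 3       37       42      0.595
ch 4       54       42      3.429
ch 5       38       42      0.381
ch 6       40       42      0.095
ch 7       44       42      0.095
ch 8       29       42      4.024
Sum = 14.57

14.57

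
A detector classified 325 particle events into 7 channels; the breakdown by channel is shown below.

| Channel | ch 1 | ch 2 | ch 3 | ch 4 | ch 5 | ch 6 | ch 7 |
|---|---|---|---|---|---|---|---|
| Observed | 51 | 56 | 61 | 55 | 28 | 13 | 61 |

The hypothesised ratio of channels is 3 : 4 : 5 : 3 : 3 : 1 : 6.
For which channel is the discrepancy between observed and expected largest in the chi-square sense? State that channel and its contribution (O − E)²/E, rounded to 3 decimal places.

ch 4, 6.564

Ratio total = 25. Expected counts: 325×3/25 = 39, 325×4/25 = 52, 325×5/25 = 65, 325×3/25 = 39, 325×3/25 = 39, 325×1/25 = 13, 325×6/25 = 78.
cat         O        E   (O−E)²/E
ch 1       51       39     3.6923
ch 2       56       52     0.3077
ch 3       61       65     0.2462
ch 4       55       39     6.5641
ch 5       28       39     3.1026
ch 6       13       13     0.0000
ch 7       61       78     3.7051
The largest term is for ch 4: 6.564.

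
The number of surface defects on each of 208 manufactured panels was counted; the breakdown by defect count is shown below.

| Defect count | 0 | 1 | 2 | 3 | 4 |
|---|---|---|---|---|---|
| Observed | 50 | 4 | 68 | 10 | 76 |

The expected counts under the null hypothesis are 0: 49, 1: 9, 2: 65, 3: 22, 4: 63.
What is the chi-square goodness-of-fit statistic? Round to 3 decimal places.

cat         O        E   (O−E)²/E
0          50       49     0.0204
1           4        9     2.7778
2          68       65     0.1385
3          10       22     6.5455
4          76       63     2.6825
Sum = 12.165

12.165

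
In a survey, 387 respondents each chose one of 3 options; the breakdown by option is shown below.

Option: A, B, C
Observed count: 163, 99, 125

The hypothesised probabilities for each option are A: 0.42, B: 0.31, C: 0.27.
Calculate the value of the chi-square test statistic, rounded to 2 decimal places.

Expected counts E_i = n·p_i: 387×0.42 = 162.54, 387×0.31 = 119.97, 387×0.27 = 104.49.
cat         O        E   (O−E)²/E
A         163   162.54      0.001
B          99   119.97      3.665
C         125   104.49      4.026
Sum = 7.69

7.69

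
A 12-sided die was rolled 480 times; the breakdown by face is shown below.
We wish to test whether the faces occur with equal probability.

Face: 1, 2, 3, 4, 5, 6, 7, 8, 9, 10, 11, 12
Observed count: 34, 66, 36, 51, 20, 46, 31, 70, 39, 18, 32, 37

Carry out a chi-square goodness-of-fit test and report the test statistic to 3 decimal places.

70.600

Expected count for each of the 12 categories: 480/12 = 40.
χ² = (34−40)²/40 + (66−40)²/40 + (36−40)²/40 + (51−40)²/40 + (20−40)²/40 + (46−40)²/40 + (31−40)²/40 + (70−40)²/40 + (39−40)²/40 + (18−40)²/40 + (32−40)²/40 + (37−40)²/40
   = 0.9000 + 16.9000 + 0.4000 + 3.0250 + 10.0000 + 0.9000 + 2.0250 + 22.5000 + 0.0250 + 12.1000 + 1.6000 + 0.2250
Sum = 70.600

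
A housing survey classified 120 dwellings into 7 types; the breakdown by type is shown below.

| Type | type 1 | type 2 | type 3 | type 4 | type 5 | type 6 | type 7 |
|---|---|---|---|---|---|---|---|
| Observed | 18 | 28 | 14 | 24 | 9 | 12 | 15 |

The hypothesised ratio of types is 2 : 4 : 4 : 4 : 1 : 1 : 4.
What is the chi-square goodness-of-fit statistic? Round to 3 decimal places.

Ratio total = 20. Expected counts: 120×2/20 = 12, 120×4/20 = 24, 120×4/20 = 24, 120×4/20 = 24, 120×1/20 = 6, 120×1/20 = 6, 120×4/20 = 24.
cat         O        E   (O−E)²/E
type 1     18       12     3.0000
type 2     28       24     0.6667
type 3     14       24     4.1667
type 4     24       24     0.0000
type 5      9        6     1.5000
type 6     12        6     6.0000
type 7     15       24     3.3750
Sum = 18.708

18.708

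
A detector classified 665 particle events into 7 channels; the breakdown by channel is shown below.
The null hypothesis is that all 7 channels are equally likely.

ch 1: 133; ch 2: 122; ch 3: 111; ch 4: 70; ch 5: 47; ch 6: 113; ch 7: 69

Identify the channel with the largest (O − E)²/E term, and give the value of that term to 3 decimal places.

ch 5, 24.253

Expected count for each of the 7 categories: 665/7 = 95.
ch 1: (133 − 95)²/95 = 1444/95 = 15.2000
ch 2: (122 − 95)²/95 = 729/95 = 7.6737
ch 3: (111 − 95)²/95 = 256/95 = 2.6947
ch 4: (70 − 95)²/95 = 625/95 = 6.5789
ch 5: (47 − 95)²/95 = 2304/95 = 24.2526
ch 6: (113 − 95)²/95 = 324/95 = 3.4105
ch 7: (69 − 95)²/95 = 676/95 = 7.1158
The largest term is for ch 5: 24.253.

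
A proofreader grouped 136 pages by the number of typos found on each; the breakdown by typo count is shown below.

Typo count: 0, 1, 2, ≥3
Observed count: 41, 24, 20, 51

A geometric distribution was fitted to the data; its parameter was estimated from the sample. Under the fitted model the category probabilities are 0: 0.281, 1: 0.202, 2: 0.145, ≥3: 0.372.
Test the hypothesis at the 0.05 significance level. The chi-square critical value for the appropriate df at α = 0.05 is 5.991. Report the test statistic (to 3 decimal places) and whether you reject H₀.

Expected counts E_i = n·p_i: 136×0.281 = 38.216, 136×0.202 = 27.472, 136×0.145 = 19.72, 136×0.372 = 50.592.
χ² = (41−38.216)²/38.216 + (24−27.472)²/27.472 + (20−19.72)²/19.72 + (51−50.592)²/50.592
   = 0.2028 + 0.4388 + 0.0040 + 0.0033
Sum = 0.649
df = 2. Since 0.649 < 5.991, we do not reject H₀.

0.649; do not reject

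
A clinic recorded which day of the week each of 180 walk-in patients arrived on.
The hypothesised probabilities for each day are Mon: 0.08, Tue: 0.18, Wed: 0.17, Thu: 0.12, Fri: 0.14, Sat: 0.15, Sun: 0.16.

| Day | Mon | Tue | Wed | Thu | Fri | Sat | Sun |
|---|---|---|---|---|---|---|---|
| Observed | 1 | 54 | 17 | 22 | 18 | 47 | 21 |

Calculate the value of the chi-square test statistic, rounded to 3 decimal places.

51.906

Expected counts E_i = n·p_i: 180×0.08 = 14.4, 180×0.18 = 32.4, 180×0.17 = 30.6, 180×0.12 = 21.6, 180×0.14 = 25.2, 180×0.15 = 27, 180×0.16 = 28.8.
Mon: (1 − 14.4)²/14.4 = 179.56/14.4 = 12.4694
Tue: (54 − 32.4)²/32.4 = 466.56/32.4 = 14.4000
Wed: (17 − 30.6)²/30.6 = 184.96/30.6 = 6.0444
Thu: (22 − 21.6)²/21.6 = 0.16/21.6 = 0.0074
Fri: (18 − 25.2)²/25.2 = 51.84/25.2 = 2.0571
Sat: (47 − 27)²/27 = 400/27 = 14.8148
Sun: (21 − 28.8)²/28.8 = 60.84/28.8 = 2.1125
Sum = 51.906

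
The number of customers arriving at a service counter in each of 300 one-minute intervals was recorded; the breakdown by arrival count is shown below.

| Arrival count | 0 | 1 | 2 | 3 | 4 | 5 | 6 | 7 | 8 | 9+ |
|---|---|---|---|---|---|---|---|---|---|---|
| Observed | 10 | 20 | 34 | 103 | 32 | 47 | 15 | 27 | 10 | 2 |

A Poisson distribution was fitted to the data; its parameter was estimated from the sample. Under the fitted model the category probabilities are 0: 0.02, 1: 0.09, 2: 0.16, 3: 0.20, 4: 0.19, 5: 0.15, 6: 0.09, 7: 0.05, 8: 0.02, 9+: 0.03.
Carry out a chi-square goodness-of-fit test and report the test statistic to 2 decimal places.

Expected counts E_i = n·p_i: 300×0.02 = 6, 300×0.09 = 27, 300×0.16 = 48, 300×0.20 = 60, 300×0.19 = 57, 300×0.15 = 45, 300×0.09 = 27, 300×0.05 = 15, 300×0.02 = 6, 300×0.03 = 9.
cat         O        E   (O−E)²/E
0          10        6      2.667
1          20       27      1.815
2          34       48      4.083
3         103       60     30.817
4          32       57     10.965
5          47       45      0.089
6          15       27      5.333
7          27       15      9.600
8          10        6      2.667
9+          2        9      5.444
Sum = 73.48

73.48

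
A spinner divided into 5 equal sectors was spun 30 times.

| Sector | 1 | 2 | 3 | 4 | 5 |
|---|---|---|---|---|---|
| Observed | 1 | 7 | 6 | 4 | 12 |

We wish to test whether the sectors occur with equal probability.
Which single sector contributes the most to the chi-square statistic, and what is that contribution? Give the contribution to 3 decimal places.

Under H₀ each category has probability 1/5, so each expected count is 30/5 = 6.
cat         O        E   (O−E)²/E
1           1        6     4.1667
2           7        6     0.1667
3           6        6     0.0000
4           4        6     0.6667
5          12        6     6.0000
The largest term is for 5: 6.000.

5, 6.000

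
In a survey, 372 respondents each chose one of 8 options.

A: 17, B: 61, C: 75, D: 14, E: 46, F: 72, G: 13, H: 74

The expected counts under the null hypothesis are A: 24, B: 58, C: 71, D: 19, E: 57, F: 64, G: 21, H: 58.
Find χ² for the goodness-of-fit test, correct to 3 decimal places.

cat         O        E   (O−E)²/E
A          17       24     2.0417
B          61       58     0.1552
C          75       71     0.2254
D          14       19     1.3158
E          46       57     2.1228
F          72       64     1.0000
G          13       21     3.0476
H          74       58     4.4138
Sum = 14.322

14.322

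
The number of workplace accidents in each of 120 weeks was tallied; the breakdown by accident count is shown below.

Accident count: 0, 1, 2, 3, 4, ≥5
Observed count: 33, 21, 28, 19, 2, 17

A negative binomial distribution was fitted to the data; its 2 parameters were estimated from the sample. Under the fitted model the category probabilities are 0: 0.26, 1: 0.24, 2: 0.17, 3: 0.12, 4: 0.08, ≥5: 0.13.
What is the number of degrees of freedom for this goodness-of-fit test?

3

There are k = 6 categories and 2 parameters estimated from the data, so df = 6 − 1 − 2 = 3.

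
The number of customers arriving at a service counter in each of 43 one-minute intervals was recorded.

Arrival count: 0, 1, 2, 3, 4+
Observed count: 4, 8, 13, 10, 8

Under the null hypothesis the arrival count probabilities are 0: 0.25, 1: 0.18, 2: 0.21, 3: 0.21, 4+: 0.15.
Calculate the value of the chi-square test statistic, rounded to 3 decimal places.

6.469

Expected counts E_i = n·p_i: 43×0.25 = 10.75, 43×0.18 = 7.74, 43×0.21 = 9.03, 43×0.21 = 9.03, 43×0.15 = 6.45.
0: (4 − 10.75)²/10.75 = 45.5625/10.75 = 4.2384
1: (8 − 7.74)²/7.74 = 0.0676/7.74 = 0.0087
2: (13 − 9.03)²/9.03 = 15.7609/9.03 = 1.7454
3: (10 − 9.03)²/9.03 = 0.9409/9.03 = 0.1042
4+: (8 − 6.45)²/6.45 = 2.4025/6.45 = 0.3725
Sum = 6.469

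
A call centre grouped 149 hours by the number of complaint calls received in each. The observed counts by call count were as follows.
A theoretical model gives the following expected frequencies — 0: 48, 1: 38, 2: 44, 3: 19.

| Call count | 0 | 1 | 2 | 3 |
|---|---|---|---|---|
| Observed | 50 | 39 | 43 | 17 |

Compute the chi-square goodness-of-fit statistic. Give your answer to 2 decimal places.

χ² = (50−48)²/48 + (39−38)²/38 + (43−44)²/44 + (17−19)²/19
   = 0.083 + 0.026 + 0.023 + 0.211
Sum = 0.34

0.34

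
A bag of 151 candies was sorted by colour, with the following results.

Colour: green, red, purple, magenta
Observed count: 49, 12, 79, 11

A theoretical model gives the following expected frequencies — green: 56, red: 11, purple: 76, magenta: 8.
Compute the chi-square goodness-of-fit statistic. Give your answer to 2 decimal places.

cat          O        E   (O−E)²/E
green       49       56      0.875
red         12       11      0.091
purple      79       76      0.118
magenta     11        8      1.125
Sum = 2.21

2.21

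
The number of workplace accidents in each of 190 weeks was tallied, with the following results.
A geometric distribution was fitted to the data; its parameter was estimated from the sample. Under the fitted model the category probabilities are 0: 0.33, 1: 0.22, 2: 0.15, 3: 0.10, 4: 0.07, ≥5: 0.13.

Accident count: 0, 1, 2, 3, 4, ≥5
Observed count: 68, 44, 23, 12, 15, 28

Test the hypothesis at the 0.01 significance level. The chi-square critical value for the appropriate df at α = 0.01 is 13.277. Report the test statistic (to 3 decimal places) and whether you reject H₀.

4.862; do not reject

Expected counts E_i = n·p_i: 190×0.33 = 62.7, 190×0.22 = 41.8, 190×0.15 = 28.5, 190×0.10 = 19, 190×0.07 = 13.3, 190×0.13 = 24.7.
cat         O        E   (O−E)²/E
0          68     62.7     0.4480
1          44     41.8     0.1158
2          23     28.5     1.0614
3          12       19     2.5789
4          15     13.3     0.2173
≥5         28     24.7     0.4409
Sum = 4.862
df = 4. Since 4.862 < 13.277, we do not reject H₀.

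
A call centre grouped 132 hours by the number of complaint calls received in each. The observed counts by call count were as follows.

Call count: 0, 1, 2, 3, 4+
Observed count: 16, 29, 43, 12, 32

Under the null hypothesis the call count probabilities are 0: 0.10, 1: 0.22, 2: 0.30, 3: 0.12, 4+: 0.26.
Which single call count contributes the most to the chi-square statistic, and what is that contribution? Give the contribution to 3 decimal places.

3, 0.931

Expected counts E_i = n·p_i: 132×0.10 = 13.2, 132×0.22 = 29.04, 132×0.30 = 39.6, 132×0.12 = 15.84, 132×0.26 = 34.32.
0: (16 − 13.2)²/13.2 = 7.84/13.2 = 0.5939
1: (29 − 29.04)²/29.04 = 0.0016/29.04 = 0.0001
2: (43 − 39.6)²/39.6 = 11.56/39.6 = 0.2919
3: (12 − 15.84)²/15.84 = 14.7456/15.84 = 0.9309
4+: (32 − 34.32)²/34.32 = 5.3824/34.32 = 0.1568
The largest term is for 3: 0.931.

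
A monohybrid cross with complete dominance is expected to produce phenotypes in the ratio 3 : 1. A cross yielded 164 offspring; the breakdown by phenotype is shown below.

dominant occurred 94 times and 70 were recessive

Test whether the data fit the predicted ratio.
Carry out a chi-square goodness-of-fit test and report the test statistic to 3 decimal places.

27.350

Ratio total = 4. Expected counts: 164×3/4 = 123, 164×1/4 = 41.
dominant: (94 − 123)²/123 = 841/123 = 6.8374
recessive: (70 − 41)²/41 = 841/41 = 20.5122
Sum = 27.350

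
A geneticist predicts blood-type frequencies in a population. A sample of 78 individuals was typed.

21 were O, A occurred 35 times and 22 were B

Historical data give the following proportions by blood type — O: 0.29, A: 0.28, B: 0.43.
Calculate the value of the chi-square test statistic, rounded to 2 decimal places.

12.02

Expected counts E_i = n·p_i: 78×0.29 = 22.62, 78×0.28 = 21.84, 78×0.43 = 33.54.
cat         O        E   (O−E)²/E
O          21    22.62      0.116
A          35    21.84      7.930
B          22    33.54      3.971
Sum = 12.02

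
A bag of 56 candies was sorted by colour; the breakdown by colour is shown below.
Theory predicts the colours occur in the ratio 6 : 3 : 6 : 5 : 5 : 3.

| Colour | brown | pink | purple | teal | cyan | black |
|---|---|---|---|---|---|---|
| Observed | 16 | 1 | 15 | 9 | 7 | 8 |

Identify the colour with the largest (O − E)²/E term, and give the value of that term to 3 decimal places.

Ratio total = 28. Expected counts: 56×6/28 = 12, 56×3/28 = 6, 56×6/28 = 12, 56×5/28 = 10, 56×5/28 = 10, 56×3/28 = 6.
brown: (16 − 12)²/12 = 16/12 = 1.3333
pink: (1 − 6)²/6 = 25/6 = 4.1667
purple: (15 − 12)²/12 = 9/12 = 0.7500
teal: (9 − 10)²/10 = 1/10 = 0.1000
cyan: (7 − 10)²/10 = 9/10 = 0.9000
black: (8 − 6)²/6 = 4/6 = 0.6667
The largest term is for pink: 4.167.

pink, 4.167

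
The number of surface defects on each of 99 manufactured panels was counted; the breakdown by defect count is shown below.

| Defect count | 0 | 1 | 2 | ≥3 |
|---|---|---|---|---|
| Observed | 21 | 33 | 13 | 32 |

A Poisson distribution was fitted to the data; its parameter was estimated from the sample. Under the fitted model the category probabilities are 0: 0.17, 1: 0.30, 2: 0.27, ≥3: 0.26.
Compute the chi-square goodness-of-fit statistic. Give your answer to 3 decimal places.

Expected counts E_i = n·p_i: 99×0.17 = 16.83, 99×0.30 = 29.7, 99×0.27 = 26.73, 99×0.26 = 25.74.
0: (21 − 16.83)²/16.83 = 17.3889/16.83 = 1.0332
1: (33 − 29.7)²/29.7 = 10.89/29.7 = 0.3667
2: (13 − 26.73)²/26.73 = 188.5129/26.73 = 7.0525
≥3: (32 − 25.74)²/25.74 = 39.1876/25.74 = 1.5224
Sum = 9.975

9.975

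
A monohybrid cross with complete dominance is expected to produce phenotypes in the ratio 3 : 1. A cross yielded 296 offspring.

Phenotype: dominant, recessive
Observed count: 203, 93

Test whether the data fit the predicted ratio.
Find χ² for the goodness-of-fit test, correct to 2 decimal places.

Ratio total = 4. Expected counts: 296×3/4 = 222, 296×1/4 = 74.
χ² = (203−222)²/222 + (93−74)²/74
   = 1.626 + 4.878
Sum = 6.50

6.50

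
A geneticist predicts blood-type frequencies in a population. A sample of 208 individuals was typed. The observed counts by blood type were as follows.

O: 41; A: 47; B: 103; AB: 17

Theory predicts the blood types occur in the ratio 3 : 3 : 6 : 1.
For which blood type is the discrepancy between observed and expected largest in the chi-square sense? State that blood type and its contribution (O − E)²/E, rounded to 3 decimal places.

O, 1.021

Ratio total = 13. Expected counts: 208×3/13 = 48, 208×3/13 = 48, 208×6/13 = 96, 208×1/13 = 16.
cat         O        E   (O−E)²/E
O          41       48     1.0208
A          47       48     0.0208
B         103       96     0.5104
AB         17       16     0.0625
The largest term is for O: 1.021.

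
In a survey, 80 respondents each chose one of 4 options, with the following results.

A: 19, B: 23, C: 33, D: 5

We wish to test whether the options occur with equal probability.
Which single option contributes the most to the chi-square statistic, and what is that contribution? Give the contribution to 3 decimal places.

D, 11.250

Expected count for each of the 4 categories: 80/4 = 20.
cat         O        E   (O−E)²/E
A          19       20     0.0500
B          23       20     0.4500
C          33       20     8.4500
D           5       20    11.2500
The largest term is for D: 11.250.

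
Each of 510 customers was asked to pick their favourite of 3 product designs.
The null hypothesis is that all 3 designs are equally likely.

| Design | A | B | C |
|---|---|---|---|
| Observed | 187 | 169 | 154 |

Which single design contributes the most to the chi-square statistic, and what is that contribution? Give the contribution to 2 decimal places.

Expected count for each of the 3 categories: 510/3 = 170.
cat         O        E   (O−E)²/E
A         187      170      1.700
B         169      170      0.006
C         154      170      1.506
The largest term is for A: 1.70.

A, 1.70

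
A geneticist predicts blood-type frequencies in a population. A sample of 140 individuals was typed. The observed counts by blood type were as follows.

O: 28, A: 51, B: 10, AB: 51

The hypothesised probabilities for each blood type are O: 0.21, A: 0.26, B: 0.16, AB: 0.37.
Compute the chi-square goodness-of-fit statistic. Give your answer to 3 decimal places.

12.799

Expected counts E_i = n·p_i: 140×0.21 = 29.4, 140×0.26 = 36.4, 140×0.16 = 22.4, 140×0.37 = 51.8.
χ² = (28−29.4)²/29.4 + (51−36.4)²/36.4 + (10−22.4)²/22.4 + (51−51.8)²/51.8
   = 0.0667 + 5.8560 + 6.8643 + 0.0124
Sum = 12.799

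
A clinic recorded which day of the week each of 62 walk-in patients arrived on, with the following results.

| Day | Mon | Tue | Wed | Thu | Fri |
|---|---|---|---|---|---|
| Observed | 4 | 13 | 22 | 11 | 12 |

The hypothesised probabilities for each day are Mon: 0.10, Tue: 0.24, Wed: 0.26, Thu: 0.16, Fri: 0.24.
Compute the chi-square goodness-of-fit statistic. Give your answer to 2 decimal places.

3.84

Expected counts E_i = n·p_i: 62×0.10 = 6.2, 62×0.24 = 14.88, 62×0.26 = 16.12, 62×0.16 = 9.92, 62×0.24 = 14.88.
χ² = (4−6.2)²/6.2 + (13−14.88)²/14.88 + (22−16.12)²/16.12 + (11−9.92)²/9.92 + (12−14.88)²/14.88
   = 0.781 + 0.238 + 2.145 + 0.118 + 0.557
Sum = 3.84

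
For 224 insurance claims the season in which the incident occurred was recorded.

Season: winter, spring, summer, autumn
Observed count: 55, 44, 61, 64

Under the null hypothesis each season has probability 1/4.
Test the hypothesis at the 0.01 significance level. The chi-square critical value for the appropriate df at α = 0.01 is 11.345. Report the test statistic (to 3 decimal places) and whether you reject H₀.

4.179; do not reject

Under H₀ each category has probability 1/4, so each expected count is 224/4 = 56.
cat         O        E   (O−E)²/E
winter     55       56     0.0179
spring     44       56     2.5714
summer     61       56     0.4464
autumn     64       56     1.1429
Sum = 4.179
df = 3. Since 4.179 < 11.345, we do not reject H₀.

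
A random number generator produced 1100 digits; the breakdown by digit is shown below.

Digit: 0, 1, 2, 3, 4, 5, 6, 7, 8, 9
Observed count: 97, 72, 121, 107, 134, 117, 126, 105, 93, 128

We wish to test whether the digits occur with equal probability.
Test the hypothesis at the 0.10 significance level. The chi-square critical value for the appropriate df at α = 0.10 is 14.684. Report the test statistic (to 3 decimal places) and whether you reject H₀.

29.655; reject

Expected count for each of the 10 categories: 1100/10 = 110.
χ² = (97−110)²/110 + (72−110)²/110 + (121−110)²/110 + (107−110)²/110 + (134−110)²/110 + (117−110)²/110 + (126−110)²/110 + (105−110)²/110 + (93−110)²/110 + (128−110)²/110
   = 1.5364 + 13.1273 + 1.1000 + 0.0818 + 5.2364 + 0.4455 + 2.3273 + 0.2273 + 2.6273 + 2.9455
Sum = 29.655
df = 9. Since 29.655 > 14.684, we reject H₀.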